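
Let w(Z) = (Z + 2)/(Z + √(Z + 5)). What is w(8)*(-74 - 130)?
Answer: -320 + 40*√13 ≈ -175.78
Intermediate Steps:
w(Z) = (2 + Z)/(Z + √(5 + Z))
w(8)*(-74 - 130) = ((2 + 8)/(8 + √(5 + 8)))*(-74 - 130) = (10/(8 + √13))*(-204) = -2040/(8 + √13)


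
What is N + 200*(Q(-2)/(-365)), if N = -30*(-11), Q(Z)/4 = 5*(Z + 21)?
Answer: 8890/73 ≈ 121.78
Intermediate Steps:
Q(Z) = 420 + 20*Z (Q(Z) = 4*(5*(Z + 21)) = 4*(5*(21 + Z)) = 4*(105 + 5*Z) = 420 + 20*Z)
N = 330
N + 200*(Q(-2)/(-365)) = 330 + 200*((420 + 20*(-2))/(-365)) = 330 + 200*((420 - 40)*(-1/365)) = 330 + 200*(380*(-1/365)) = 330 + 200*(-76/73) = 330 - 15200/73 = 8890/73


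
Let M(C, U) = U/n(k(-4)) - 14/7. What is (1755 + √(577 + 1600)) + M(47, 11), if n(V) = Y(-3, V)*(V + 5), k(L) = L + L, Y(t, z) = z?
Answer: 42083/24 + √2177 ≈ 1800.1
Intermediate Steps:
k(L) = 2*L
n(V) = V*(5 + V) (n(V) = V*(V + 5) = V*(5 + V))
M(C, U) = -2 + U/24 (M(C, U) = U/(((2*(-4))*(5 + 2*(-4)))) - 14/7 = U/((-8*(5 - 8))) - 14*⅐ = U/((-8*(-3))) - 2 = U/24 - 2 = -2 + U/24)
(1755 + √(577 + 1600)) + M(47, 11) = (1755 + √(577 + 1600)) + (-2 + (1/24)*11) = (1755 + √2177) + (-2 + 11/24) = (1755 + √2177) - 37/24 = 42083/24 + √2177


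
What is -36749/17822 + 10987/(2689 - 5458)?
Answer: -297568295/49349118 ≈ -6.0299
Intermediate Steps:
-36749/17822 + 10987/(2689 - 5458) = -36749*1/17822 + 10987/(-2769) = -36749/17822 + 10987*(-1/2769) = -36749/17822 - 10987/2769 = -297568295/49349118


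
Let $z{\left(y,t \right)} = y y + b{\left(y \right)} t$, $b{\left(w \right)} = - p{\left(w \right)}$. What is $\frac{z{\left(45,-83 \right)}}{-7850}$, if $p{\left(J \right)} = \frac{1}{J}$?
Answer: $- \frac{45604}{176625} \approx -0.2582$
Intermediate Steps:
$b{\left(w \right)} = - \frac{1}{w}$
$z{\left(y,t \right)} = y^{2} - \frac{t}{y}$ ($z{\left(y,t \right)} = y y + - \frac{1}{y} t = y^{2} - \frac{t}{y}$)
$\frac{z{\left(45,-83 \right)}}{-7850} = \frac{\frac{1}{45} \left(45^{3} - -83\right)}{-7850} = \frac{91125 + 83}{45} \left(- \frac{1}{7850}\right) = \frac{1}{45} \cdot 91208 \left(- \frac{1}{7850}\right) = \frac{91208}{45} \left(- \frac{1}{7850}\right) = - \frac{45604}{176625}$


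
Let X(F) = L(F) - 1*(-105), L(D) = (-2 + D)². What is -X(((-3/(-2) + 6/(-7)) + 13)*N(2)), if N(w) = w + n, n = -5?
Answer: -381781/196 ≈ -1947.9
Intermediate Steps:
N(w) = -5 + w (N(w) = w - 5 = -5 + w)
X(F) = 105 + (-2 + F)² (X(F) = (-2 + F)² - 1*(-105) = (-2 + F)² + 105 = 105 + (-2 + F)²)
-X(((-3/(-2) + 6/(-7)) + 13)*N(2)) = -(105 + (-2 + ((-3/(-2) + 6/(-7)) + 13)*(-5 + 2))²) = -(105 + (-2 + ((-3*(-½) + 6*(-⅐)) + 13)*(-3))²) = -(105 + (-2 + ((3/2 - 6/7) + 13)*(-3))²) = -(105 + (-2 + (9/14 + 13)*(-3))²) = -(105 + (-2 + (191/14)*(-3))²) = -(105 + (-2 - 573/14)²) = -(105 + (-601/14)²) = -(105 + 361201/196) = -1*381781/196 = -381781/196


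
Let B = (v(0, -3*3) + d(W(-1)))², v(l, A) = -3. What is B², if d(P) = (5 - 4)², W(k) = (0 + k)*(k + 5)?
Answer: 16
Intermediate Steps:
W(k) = k*(5 + k)
d(P) = 1 (d(P) = 1² = 1)
B = 4 (B = (-3 + 1)² = (-2)² = 4)
B² = 4² = 16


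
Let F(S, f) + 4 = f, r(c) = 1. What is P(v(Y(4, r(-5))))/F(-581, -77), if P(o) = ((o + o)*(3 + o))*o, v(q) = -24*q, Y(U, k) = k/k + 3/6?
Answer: 1056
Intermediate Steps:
F(S, f) = -4 + f
Y(U, k) = 3/2 (Y(U, k) = 1 + 3*(1/6) = 1 + 1/2 = 3/2)
P(o) = 2*o**2*(3 + o) (P(o) = ((2*o)*(3 + o))*o = (2*o*(3 + o))*o = 2*o**2*(3 + o))
P(v(Y(4, r(-5))))/F(-581, -77) = (2*(-24*3/2)**2*(3 - 24*3/2))/(-4 - 77) = (2*(-36)**2*(3 - 36))/(-81) = (2*1296*(-33))*(-1/81) = -85536*(-1/81) = 1056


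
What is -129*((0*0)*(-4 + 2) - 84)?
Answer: 10836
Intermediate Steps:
-129*((0*0)*(-4 + 2) - 84) = -129*(0*(-2) - 84) = -129*(0 - 84) = -129*(-84) = 10836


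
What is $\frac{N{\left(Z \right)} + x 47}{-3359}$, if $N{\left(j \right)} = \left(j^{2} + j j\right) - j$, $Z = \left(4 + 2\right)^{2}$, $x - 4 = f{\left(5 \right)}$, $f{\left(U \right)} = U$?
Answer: $- \frac{2979}{3359} \approx -0.88687$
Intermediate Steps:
$x = 9$ ($x = 4 + 5 = 9$)
$Z = 36$ ($Z = 6^{2} = 36$)
$N{\left(j \right)} = - j + 2 j^{2}$ ($N{\left(j \right)} = \left(j^{2} + j^{2}\right) - j = 2 j^{2} - j = - j + 2 j^{2}$)
$\frac{N{\left(Z \right)} + x 47}{-3359} = \frac{36 \left(-1 + 2 \cdot 36\right) + 9 \cdot 47}{-3359} = \left(36 \left(-1 + 72\right) + 423\right) \left(- \frac{1}{3359}\right) = \left(36 \cdot 71 + 423\right) \left(- \frac{1}{3359}\right) = \left(2556 + 423\right) \left(- \frac{1}{3359}\right) = 2979 \left(- \frac{1}{3359}\right) = - \frac{2979}{3359}$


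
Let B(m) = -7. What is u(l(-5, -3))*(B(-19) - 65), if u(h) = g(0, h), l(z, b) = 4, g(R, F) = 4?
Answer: -288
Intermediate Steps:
u(h) = 4
u(l(-5, -3))*(B(-19) - 65) = 4*(-7 - 65) = 4*(-72) = -288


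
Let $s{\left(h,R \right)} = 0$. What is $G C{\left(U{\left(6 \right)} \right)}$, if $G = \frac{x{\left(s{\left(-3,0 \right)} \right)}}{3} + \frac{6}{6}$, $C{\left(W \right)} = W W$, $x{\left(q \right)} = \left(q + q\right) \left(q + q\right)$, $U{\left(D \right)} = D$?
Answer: $36$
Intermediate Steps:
$x{\left(q \right)} = 4 q^{2}$ ($x{\left(q \right)} = 2 q 2 q = 4 q^{2}$)
$C{\left(W \right)} = W^{2}$
$G = 1$ ($G = \frac{4 \cdot 0^{2}}{3} + \frac{6}{6} = 4 \cdot 0 \cdot \frac{1}{3} + 6 \cdot \frac{1}{6} = 0 \cdot \frac{1}{3} + 1 = 0 + 1 = 1$)
$G C{\left(U{\left(6 \right)} \right)} = 1 \cdot 6^{2} = 1 \cdot 36 = 36$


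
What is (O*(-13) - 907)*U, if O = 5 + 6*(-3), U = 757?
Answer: -558666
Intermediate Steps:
O = -13 (O = 5 - 18 = -13)
(O*(-13) - 907)*U = (-13*(-13) - 907)*757 = (169 - 907)*757 = -738*757 = -558666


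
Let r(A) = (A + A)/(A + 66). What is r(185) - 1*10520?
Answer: -2640150/251 ≈ -10519.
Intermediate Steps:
r(A) = 2*A/(66 + A) (r(A) = (2*A)/(66 + A) = 2*A/(66 + A))
r(185) - 1*10520 = 2*185/(66 + 185) - 1*10520 = 2*185/251 - 10520 = 2*185*(1/251) - 10520 = 370/251 - 10520 = -2640150/251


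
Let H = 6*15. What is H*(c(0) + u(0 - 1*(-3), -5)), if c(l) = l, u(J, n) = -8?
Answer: -720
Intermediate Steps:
H = 90
H*(c(0) + u(0 - 1*(-3), -5)) = 90*(0 - 8) = 90*(-8) = -720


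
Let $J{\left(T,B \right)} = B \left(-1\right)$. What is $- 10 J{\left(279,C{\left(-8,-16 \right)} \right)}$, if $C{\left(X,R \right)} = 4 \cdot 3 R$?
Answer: $-1920$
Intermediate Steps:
$C{\left(X,R \right)} = 12 R$
$J{\left(T,B \right)} = - B$
$- 10 J{\left(279,C{\left(-8,-16 \right)} \right)} = - 10 \left(- 12 \left(-16\right)\right) = - 10 \left(\left(-1\right) \left(-192\right)\right) = \left(-10\right) 192 = -1920$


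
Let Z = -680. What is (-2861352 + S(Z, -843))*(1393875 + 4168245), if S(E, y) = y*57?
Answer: -16182448614360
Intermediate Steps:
S(E, y) = 57*y
(-2861352 + S(Z, -843))*(1393875 + 4168245) = (-2861352 + 57*(-843))*(1393875 + 4168245) = (-2861352 - 48051)*5562120 = -2909403*5562120 = -16182448614360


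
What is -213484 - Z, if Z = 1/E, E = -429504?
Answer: -91692231935/429504 ≈ -2.1348e+5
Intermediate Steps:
Z = -1/429504 (Z = 1/(-429504) = -1/429504 ≈ -2.3283e-6)
-213484 - Z = -213484 - 1*(-1/429504) = -213484 + 1/429504 = -91692231935/429504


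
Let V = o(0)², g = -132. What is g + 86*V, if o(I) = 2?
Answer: 212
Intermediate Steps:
V = 4 (V = 2² = 4)
g + 86*V = -132 + 86*4 = -132 + 344 = 212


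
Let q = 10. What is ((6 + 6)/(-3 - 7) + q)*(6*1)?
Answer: 264/5 ≈ 52.800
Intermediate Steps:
((6 + 6)/(-3 - 7) + q)*(6*1) = ((6 + 6)/(-3 - 7) + 10)*(6*1) = (12/(-10) + 10)*6 = (12*(-⅒) + 10)*6 = (-6/5 + 10)*6 = (44/5)*6 = 264/5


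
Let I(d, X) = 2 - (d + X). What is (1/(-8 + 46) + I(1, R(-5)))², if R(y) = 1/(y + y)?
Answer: 11449/9025 ≈ 1.2686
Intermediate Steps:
R(y) = 1/(2*y)
I(d, X) = 2 - X - d (I(d, X) = 2 - (X + d) = 2 + (-X - d) = 2 - X - d)
(1/(-8 + 46) + I(1, R(-5)))² = (1/(-8 + 46) + (2 - 1/(2*(-5)) - 1*1))² = (1/38 + (2 - (-1)/(2*5) - 1))² = (1/38 + (2 - 1*(-⅒) - 1))² = (1/38 + (2 + ⅒ - 1))² = (1/38 + 11/10)² = (107/95)² = 11449/9025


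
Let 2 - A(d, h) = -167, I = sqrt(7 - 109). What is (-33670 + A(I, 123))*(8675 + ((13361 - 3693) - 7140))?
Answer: -375311703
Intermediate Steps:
I = I*sqrt(102) (I = sqrt(-102) = I*sqrt(102) ≈ 10.1*I)
A(d, h) = 169 (A(d, h) = 2 - 1*(-167) = 2 + 167 = 169)
(-33670 + A(I, 123))*(8675 + ((13361 - 3693) - 7140)) = (-33670 + 169)*(8675 + ((13361 - 3693) - 7140)) = -33501*(8675 + (9668 - 7140)) = -33501*(8675 + 2528) = -33501*11203 = -375311703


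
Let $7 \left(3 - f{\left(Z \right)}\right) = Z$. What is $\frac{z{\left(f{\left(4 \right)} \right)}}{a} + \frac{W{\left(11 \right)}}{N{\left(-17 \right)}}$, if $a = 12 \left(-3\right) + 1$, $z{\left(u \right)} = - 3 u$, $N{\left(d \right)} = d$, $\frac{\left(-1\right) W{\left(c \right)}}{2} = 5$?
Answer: $\frac{3317}{4165} \approx 0.7964$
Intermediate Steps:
$W{\left(c \right)} = -10$ ($W{\left(c \right)} = \left(-2\right) 5 = -10$)
$f{\left(Z \right)} = 3 - \frac{Z}{7}$
$a = -35$ ($a = -36 + 1 = -35$)
$\frac{z{\left(f{\left(4 \right)} \right)}}{a} + \frac{W{\left(11 \right)}}{N{\left(-17 \right)}} = \frac{\left(-3\right) \left(3 - \frac{4}{7}\right)}{-35} - \frac{10}{-17} = - 3 \left(3 - \frac{4}{7}\right) \left(- \frac{1}{35}\right) - - \frac{10}{17} = \left(-3\right) \frac{17}{7} \left(- \frac{1}{35}\right) + \frac{10}{17} = \left(- \frac{51}{7}\right) \left(- \frac{1}{35}\right) + \frac{10}{17} = \frac{51}{245} + \frac{10}{17} = \frac{3317}{4165}$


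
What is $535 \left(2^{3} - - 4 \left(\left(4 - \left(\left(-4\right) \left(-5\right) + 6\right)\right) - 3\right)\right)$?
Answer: $-49220$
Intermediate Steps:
$535 \left(2^{3} - - 4 \left(\left(4 - \left(\left(-4\right) \left(-5\right) + 6\right)\right) - 3\right)\right) = 535 \left(8 - - 4 \left(\left(4 - \left(20 + 6\right)\right) - 3\right)\right) = 535 \left(8 - - 4 \left(\left(4 - 26\right) - 3\right)\right) = 535 \left(8 - - 4 \left(-22 - 3\right)\right) = 535 \left(8 - \left(-4\right) \left(-25\right)\right) = 535 \left(8 - 100\right) = 535 \left(-92\right) = -49220$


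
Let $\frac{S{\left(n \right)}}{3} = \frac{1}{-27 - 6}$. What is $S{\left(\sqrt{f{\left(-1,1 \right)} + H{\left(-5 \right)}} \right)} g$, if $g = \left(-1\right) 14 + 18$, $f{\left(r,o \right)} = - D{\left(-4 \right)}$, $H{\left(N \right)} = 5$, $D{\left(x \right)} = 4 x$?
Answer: $- \frac{4}{11} \approx -0.36364$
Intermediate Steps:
$f{\left(r,o \right)} = 16$ ($f{\left(r,o \right)} = - 4 \left(-4\right) = \left(-1\right) \left(-16\right) = 16$)
$S{\left(n \right)} = - \frac{1}{11}$ ($S{\left(n \right)} = \frac{3}{-27 - 6} = \frac{3}{-33} = 3 \left(- \frac{1}{33}\right) = - \frac{1}{11}$)
$g = 4$ ($g = -14 + 18 = 4$)
$S{\left(\sqrt{f{\left(-1,1 \right)} + H{\left(-5 \right)}} \right)} g = \left(- \frac{1}{11}\right) 4 = - \frac{4}{11}$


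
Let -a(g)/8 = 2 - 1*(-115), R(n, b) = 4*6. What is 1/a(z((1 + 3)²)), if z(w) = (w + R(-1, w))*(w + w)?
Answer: -1/936 ≈ -0.0010684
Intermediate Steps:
R(n, b) = 24
z(w) = 2*w*(24 + w) (z(w) = (w + 24)*(w + w) = (24 + w)*(2*w) = 2*w*(24 + w))
a(g) = -936 (a(g) = -8*(2 - 1*(-115)) = -8*(2 + 115) = -8*117 = -936)
1/a(z((1 + 3)²)) = 1/(-936) = -1/936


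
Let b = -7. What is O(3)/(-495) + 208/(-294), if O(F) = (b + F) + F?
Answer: -17111/24255 ≈ -0.70546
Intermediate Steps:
O(F) = -7 + 2*F (O(F) = (-7 + F) + F = -7 + 2*F)
O(3)/(-495) + 208/(-294) = (-7 + 2*3)/(-495) + 208/(-294) = (-7 + 6)*(-1/495) + 208*(-1/294) = -1*(-1/495) - 104/147 = 1/495 - 104/147 = -17111/24255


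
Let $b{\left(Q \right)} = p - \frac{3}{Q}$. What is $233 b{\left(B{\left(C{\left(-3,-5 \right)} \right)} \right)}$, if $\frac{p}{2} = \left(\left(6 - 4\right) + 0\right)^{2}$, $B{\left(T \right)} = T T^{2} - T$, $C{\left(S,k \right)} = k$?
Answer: $\frac{74793}{40} \approx 1869.8$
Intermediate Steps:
$B{\left(T \right)} = T^{3} - T$
$p = 8$ ($p = 2 \left(\left(6 - 4\right) + 0\right)^{2} = 2 \left(2 + 0\right)^{2} = 2 \cdot 2^{2} = 2 \cdot 4 = 8$)
$b{\left(Q \right)} = 8 - \frac{3}{Q}$
$233 b{\left(B{\left(C{\left(-3,-5 \right)} \right)} \right)} = 233 \left(8 - \frac{3}{\left(-5\right)^{3} - -5}\right) = 233 \left(8 - \frac{3}{-125 + 5}\right) = 233 \left(8 - \frac{3}{-120}\right) = 233 \left(8 - - \frac{1}{40}\right) = 233 \left(8 + \frac{1}{40}\right) = 233 \cdot \frac{321}{40} = \frac{74793}{40}$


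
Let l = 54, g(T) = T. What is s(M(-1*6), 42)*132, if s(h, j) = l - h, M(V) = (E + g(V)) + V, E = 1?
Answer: 8580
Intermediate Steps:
M(V) = 1 + 2*V (M(V) = (1 + V) + V = 1 + 2*V)
s(h, j) = 54 - h
s(M(-1*6), 42)*132 = (54 - (1 + 2*(-1*6)))*132 = (54 - (1 + 2*(-6)))*132 = (54 - (1 - 12))*132 = (54 - 1*(-11))*132 = (54 + 11)*132 = 65*132 = 8580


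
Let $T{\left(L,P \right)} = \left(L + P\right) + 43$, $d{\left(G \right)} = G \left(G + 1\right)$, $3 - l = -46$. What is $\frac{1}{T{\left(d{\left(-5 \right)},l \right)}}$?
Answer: $\frac{1}{112} \approx 0.0089286$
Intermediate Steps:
$l = 49$ ($l = 3 - -46 = 3 + 46 = 49$)
$d{\left(G \right)} = G \left(1 + G\right)$
$T{\left(L,P \right)} = 43 + L + P$
$\frac{1}{T{\left(d{\left(-5 \right)},l \right)}} = \frac{1}{43 - 5 \left(1 - 5\right) + 49} = \frac{1}{43 - -20 + 49} = \frac{1}{43 + 20 + 49} = \frac{1}{112}$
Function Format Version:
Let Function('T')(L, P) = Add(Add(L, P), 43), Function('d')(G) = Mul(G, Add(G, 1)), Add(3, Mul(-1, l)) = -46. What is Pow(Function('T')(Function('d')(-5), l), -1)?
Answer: Rational(1, 112) ≈ 0.0089286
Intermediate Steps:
l = 49 (l = Add(3, Mul(-1, -46)) = Add(3, 46) = 49)
Function('d')(G) = Mul(G, Add(1, G))
Function('T')(L, P) = Add(43, L, P)
Pow(Function('T')(Function('d')(-5), l), -1) = Pow(Add(43, Mul(-5, Add(1, -5)), 49), -1) = Pow(Add(43, Mul(-5, -4), 49), -1) = Pow(Add(43, 20, 49), -1) = Pow(112, -1) = Rational(1, 112)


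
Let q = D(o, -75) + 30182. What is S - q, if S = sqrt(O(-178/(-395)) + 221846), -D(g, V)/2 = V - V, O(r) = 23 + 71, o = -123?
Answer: -30182 + 18*sqrt(685) ≈ -29711.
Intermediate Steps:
O(r) = 94
D(g, V) = 0 (D(g, V) = -2*(V - V) = -2*0 = 0)
S = 18*sqrt(685) (S = sqrt(94 + 221846) = sqrt(221940) = 18*sqrt(685) ≈ 471.10)
q = 30182 (q = 0 + 30182 = 30182)
S - q = 18*sqrt(685) - 1*30182 = 18*sqrt(685) - 30182 = -30182 + 18*sqrt(685)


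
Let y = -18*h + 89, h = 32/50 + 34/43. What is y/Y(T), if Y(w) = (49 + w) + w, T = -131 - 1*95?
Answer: -67991/433225 ≈ -0.15694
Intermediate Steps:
T = -226 (T = -131 - 95 = -226)
h = 1538/1075 (h = 32*(1/50) + 34*(1/43) = 16/25 + 34/43 = 1538/1075 ≈ 1.4307)
y = 67991/1075 (y = -18*1538/1075 + 89 = -27684/1075 + 89 = 67991/1075 ≈ 63.247)
Y(w) = 49 + 2*w
y/Y(T) = 67991/(1075*(49 + 2*(-226))) = 67991/(1075*(49 - 452)) = (67991/1075)/(-403) = (67991/1075)*(-1/403) = -67991/433225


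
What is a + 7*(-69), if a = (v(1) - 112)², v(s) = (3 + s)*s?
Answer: 11181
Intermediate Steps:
v(s) = s*(3 + s)
a = 11664 (a = (1*(3 + 1) - 112)² = (1*4 - 112)² = (4 - 112)² = (-108)² = 11664)
a + 7*(-69) = 11664 + 7*(-69) = 11664 - 483 = 11181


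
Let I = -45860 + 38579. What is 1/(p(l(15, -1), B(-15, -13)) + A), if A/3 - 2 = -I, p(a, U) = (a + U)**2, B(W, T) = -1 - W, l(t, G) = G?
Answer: 1/22018 ≈ 4.5417e-5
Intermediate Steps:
p(a, U) = (U + a)**2
I = -7281
A = 21849 (A = 6 + 3*(-1*(-7281)) = 6 + 3*7281 = 6 + 21843 = 21849)
1/(p(l(15, -1), B(-15, -13)) + A) = 1/(((-1 - 1*(-15)) - 1)**2 + 21849) = 1/(((-1 + 15) - 1)**2 + 21849) = 1/((14 - 1)**2 + 21849) = 1/(13**2 + 21849) = 1/(169 + 21849) = 1/22018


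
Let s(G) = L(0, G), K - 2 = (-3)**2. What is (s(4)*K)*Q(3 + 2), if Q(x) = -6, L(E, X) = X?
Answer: -264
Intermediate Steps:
K = 11 (K = 2 + (-3)**2 = 2 + 9 = 11)
s(G) = G
(s(4)*K)*Q(3 + 2) = (4*11)*(-6) = 44*(-6) = -264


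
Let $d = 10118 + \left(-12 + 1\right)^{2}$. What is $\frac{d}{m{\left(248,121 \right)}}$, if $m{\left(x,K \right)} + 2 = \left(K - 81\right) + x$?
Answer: $\frac{10239}{286} \approx 35.801$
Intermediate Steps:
$m{\left(x,K \right)} = -83 + K + x$ ($m{\left(x,K \right)} = -2 + \left(\left(K - 81\right) + x\right) = -2 + \left(\left(-81 + K\right) + x\right) = -2 + \left(-81 + K + x\right) = -83 + K + x$)
$d = 10239$ ($d = 10118 + \left(-11\right)^{2} = 10118 + 121 = 10239$)
$\frac{d}{m{\left(248,121 \right)}} = \frac{10239}{-83 + 121 + 248} = \frac{10239}{286}$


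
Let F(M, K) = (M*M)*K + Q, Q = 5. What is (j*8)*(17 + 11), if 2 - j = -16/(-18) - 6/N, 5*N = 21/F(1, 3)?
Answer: 25280/9 ≈ 2808.9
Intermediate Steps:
F(M, K) = 5 + K*M² (F(M, K) = (M*M)*K + 5 = M²*K + 5 = K*M² + 5 = 5 + K*M²)
N = 21/40 (N = (21/(5 + 3*1²))/5 = (21/(5 + 3*1))/5 = (21/(5 + 3))/5 = (21/8)/5 = (21*(⅛))/5 = (⅕)*(21/8) = 21/40 ≈ 0.52500)
j = 790/63 (j = 2 - (-16/(-18) - 6/21/40) = 2 - (-16*(-1/18) - 6*40/21) = 2 - (8/9 - 80/7) = 2 - 1*(-664/63) = 2 + 664/63 = 790/63 ≈ 12.540)
(j*8)*(17 + 11) = ((790/63)*8)*(17 + 11) = (6320/63)*28 = 25280/9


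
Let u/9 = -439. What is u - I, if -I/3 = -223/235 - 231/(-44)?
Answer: -3701811/940 ≈ -3938.1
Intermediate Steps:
u = -3951 (u = 9*(-439) = -3951)
I = -12129/940 (I = -3*(-223/235 - 231/(-44)) = -3*(-223*1/235 - 231*(-1/44)) = -3*(-223/235 + 21/4) = -3*4043/940 = -12129/940 ≈ -12.903)
u - I = -3951 - 1*(-12129/940) = -3951 + 12129/940 = -3701811/940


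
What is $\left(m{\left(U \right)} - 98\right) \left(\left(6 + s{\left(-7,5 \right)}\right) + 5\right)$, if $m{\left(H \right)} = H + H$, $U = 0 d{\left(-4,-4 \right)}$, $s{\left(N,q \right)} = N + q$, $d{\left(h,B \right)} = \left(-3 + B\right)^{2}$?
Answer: $-882$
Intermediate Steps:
$U = 0$ ($U = 0 \left(-3 - 4\right)^{2} = 0 \left(-7\right)^{2} = 0 \cdot 49 = 0$)
$m{\left(H \right)} = 2 H$
$\left(m{\left(U \right)} - 98\right) \left(\left(6 + s{\left(-7,5 \right)}\right) + 5\right) = \left(2 \cdot 0 - 98\right) \left(\left(6 + \left(-7 + 5\right)\right) + 5\right) = \left(0 - 98\right) \left(\left(6 - 2\right) + 5\right) = - 98 \left(4 + 5\right) = \left(-98\right) 9 = -882$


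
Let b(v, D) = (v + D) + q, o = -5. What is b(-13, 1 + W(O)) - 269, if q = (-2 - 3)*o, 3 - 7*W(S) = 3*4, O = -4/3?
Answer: -1801/7 ≈ -257.29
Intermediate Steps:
O = -4/3 (O = -4*⅓ = -4/3 ≈ -1.3333)
W(S) = -9/7 (W(S) = 3/7 - 3*4/7 = 3/7 - ⅐*12 = 3/7 - 12/7 = -9/7)
q = 25 (q = (-2 - 3)*(-5) = -5*(-5) = 25)
b(v, D) = 25 + D + v (b(v, D) = (v + D) + 25 = (D + v) + 25 = 25 + D + v)
b(-13, 1 + W(O)) - 269 = (25 + (1 - 9/7) - 13) - 269 = (25 - 2/7 - 13) - 269 = 82/7 - 269 = -1801/7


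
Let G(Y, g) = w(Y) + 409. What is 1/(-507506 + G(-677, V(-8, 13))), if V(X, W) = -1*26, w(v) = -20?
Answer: -1/507117 ≈ -1.9719e-6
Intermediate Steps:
V(X, W) = -26
G(Y, g) = 389 (G(Y, g) = -20 + 409 = 389)
1/(-507506 + G(-677, V(-8, 13))) = 1/(-507506 + 389) = 1/(-507117) = -1/507117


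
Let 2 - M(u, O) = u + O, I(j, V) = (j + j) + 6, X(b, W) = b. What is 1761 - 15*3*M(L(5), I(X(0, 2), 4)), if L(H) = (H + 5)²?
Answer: 6441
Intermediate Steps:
I(j, V) = 6 + 2*j (I(j, V) = 2*j + 6 = 6 + 2*j)
L(H) = (5 + H)²
M(u, O) = 2 - O - u (M(u, O) = 2 - (u + O) = 2 - (O + u) = 2 + (-O - u) = 2 - O - u)
1761 - 15*3*M(L(5), I(X(0, 2), 4)) = 1761 - 15*3*(2 - (6 + 2*0) - (5 + 5)²) = 1761 - 45*(2 - (6 + 0) - 1*10²) = 1761 - 45*(2 - 1*6 - 1*100) = 1761 - 45*(2 - 6 - 100) = 1761 - 45*(-104) = 1761 - 1*(-4680) = 1761 + 4680 = 6441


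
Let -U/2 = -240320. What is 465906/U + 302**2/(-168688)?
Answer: 1086139399/2533693760 ≈ 0.42868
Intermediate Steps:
U = 480640 (U = -2*(-240320) = 480640)
465906/U + 302**2/(-168688) = 465906/480640 + 302**2/(-168688) = 465906*(1/480640) + 91204*(-1/168688) = 232953/240320 - 22801/42172 = 1086139399/2533693760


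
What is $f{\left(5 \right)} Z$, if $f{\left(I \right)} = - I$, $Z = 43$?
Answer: $-215$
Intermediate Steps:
$f{\left(5 \right)} Z = \left(-1\right) 5 \cdot 43 = \left(-5\right) 43 = -215$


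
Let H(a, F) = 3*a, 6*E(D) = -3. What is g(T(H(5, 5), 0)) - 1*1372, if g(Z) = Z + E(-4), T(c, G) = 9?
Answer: -2727/2 ≈ -1363.5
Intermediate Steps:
E(D) = -½ (E(D) = (⅙)*(-3) = -½)
g(Z) = -½ + Z (g(Z) = Z - ½ = -½ + Z)
g(T(H(5, 5), 0)) - 1*1372 = (-½ + 9) - 1*1372 = 17/2 - 1372 = -2727/2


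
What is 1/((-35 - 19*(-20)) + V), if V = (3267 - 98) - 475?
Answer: 1/3039 ≈ 0.00032906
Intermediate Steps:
V = 2694 (V = 3169 - 475 = 2694)
1/((-35 - 19*(-20)) + V) = 1/((-35 - 19*(-20)) + 2694) = 1/((-35 + 380) + 2694) = 1/(345 + 2694) = 1/3039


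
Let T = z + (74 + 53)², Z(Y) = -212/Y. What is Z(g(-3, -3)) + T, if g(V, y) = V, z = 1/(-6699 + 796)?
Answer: 286879894/17709 ≈ 16200.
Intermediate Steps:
z = -1/5903 (z = 1/(-5903) = -1/5903 ≈ -0.00016941)
T = 95209486/5903 (T = -1/5903 + (74 + 53)² = -1/5903 + 127² = -1/5903 + 16129 = 95209486/5903 ≈ 16129.)
Z(g(-3, -3)) + T = -212/(-3) + 95209486/5903 = -212*(-⅓) + 95209486/5903 = 212/3 + 95209486/5903 = 286879894/17709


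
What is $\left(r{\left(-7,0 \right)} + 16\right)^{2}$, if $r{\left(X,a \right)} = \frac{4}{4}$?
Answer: $289$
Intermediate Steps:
$r{\left(X,a \right)} = 1$ ($r{\left(X,a \right)} = 4 \cdot \frac{1}{4} = 1$)
$\left(r{\left(-7,0 \right)} + 16\right)^{2} = \left(1 + 16\right)^{2} = 17^{2} = 289$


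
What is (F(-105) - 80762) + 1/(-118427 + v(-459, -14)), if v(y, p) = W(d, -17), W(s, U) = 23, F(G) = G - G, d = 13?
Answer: -9562543849/118404 ≈ -80762.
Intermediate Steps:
F(G) = 0
v(y, p) = 23
(F(-105) - 80762) + 1/(-118427 + v(-459, -14)) = (0 - 80762) + 1/(-118427 + 23) = -80762 + 1/(-118404) = -80762 - 1/118404 = -9562543849/118404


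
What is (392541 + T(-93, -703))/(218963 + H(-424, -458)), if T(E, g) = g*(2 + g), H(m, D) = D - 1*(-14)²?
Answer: 885344/218309 ≈ 4.0555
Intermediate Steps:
H(m, D) = -196 + D (H(m, D) = D - 1*196 = D - 196 = -196 + D)
(392541 + T(-93, -703))/(218963 + H(-424, -458)) = (392541 - 703*(2 - 703))/(218963 + (-196 - 458)) = (392541 - 703*(-701))/(218963 - 654) = (392541 + 492803)/218309 = 885344*(1/218309) = 885344/218309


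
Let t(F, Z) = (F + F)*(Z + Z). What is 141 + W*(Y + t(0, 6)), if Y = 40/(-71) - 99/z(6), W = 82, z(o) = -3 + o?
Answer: -185395/71 ≈ -2611.2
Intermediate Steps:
t(F, Z) = 4*F*Z (t(F, Z) = (2*F)*(2*Z) = 4*F*Z)
Y = -2383/71 (Y = 40/(-71) - 99/(-3 + 6) = 40*(-1/71) - 99/3 = -40/71 - 99*⅓ = -40/71 - 33 = -2383/71 ≈ -33.563)
141 + W*(Y + t(0, 6)) = 141 + 82*(-2383/71 + 4*0*6) = 141 + 82*(-2383/71 + 0) = 141 + 82*(-2383/71) = 141 - 195406/71 = -185395/71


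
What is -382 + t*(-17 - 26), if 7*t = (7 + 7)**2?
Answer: -1586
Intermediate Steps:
t = 28 (t = (7 + 7)**2/7 = (1/7)*14**2 = (1/7)*196 = 28)
-382 + t*(-17 - 26) = -382 + 28*(-17 - 26) = -382 + 28*(-43) = -382 - 1204 = -1586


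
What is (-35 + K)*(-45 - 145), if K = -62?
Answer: 18430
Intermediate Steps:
(-35 + K)*(-45 - 145) = (-35 - 62)*(-45 - 145) = -97*(-190) = 18430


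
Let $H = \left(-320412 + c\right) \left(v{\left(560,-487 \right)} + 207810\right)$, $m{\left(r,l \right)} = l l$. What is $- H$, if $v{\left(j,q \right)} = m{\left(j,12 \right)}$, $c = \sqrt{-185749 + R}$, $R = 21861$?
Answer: $66630957048 - 831816 i \sqrt{10243} \approx 6.6631 \cdot 10^{10} - 8.4186 \cdot 10^{7} i$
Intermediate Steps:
$c = 4 i \sqrt{10243}$ ($c = \sqrt{-185749 + 21861} = \sqrt{-163888} = 4 i \sqrt{10243} \approx 404.83 i$)
$m{\left(r,l \right)} = l^{2}$
$v{\left(j,q \right)} = 144$ ($v{\left(j,q \right)} = 12^{2} = 144$)
$H = -66630957048 + 831816 i \sqrt{10243}$ ($H = \left(-320412 + 4 i \sqrt{10243}\right) \left(144 + 207810\right) = \left(-320412 + 4 i \sqrt{10243}\right) 207954 = -66630957048 + 831816 i \sqrt{10243} \approx -6.6631 \cdot 10^{10} + 8.4186 \cdot 10^{7} i$)
$- H = - (-66630957048 + 831816 i \sqrt{10243}) = 66630957048 - 831816 i \sqrt{10243}$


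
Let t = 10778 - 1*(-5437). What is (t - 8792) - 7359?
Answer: 64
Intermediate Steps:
t = 16215 (t = 10778 + 5437 = 16215)
(t - 8792) - 7359 = (16215 - 8792) - 7359 = 7423 - 7359 = 64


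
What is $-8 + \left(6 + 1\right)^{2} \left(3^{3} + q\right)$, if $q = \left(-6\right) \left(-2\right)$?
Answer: $1903$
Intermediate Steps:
$q = 12$
$-8 + \left(6 + 1\right)^{2} \left(3^{3} + q\right) = -8 + \left(6 + 1\right)^{2} \left(3^{3} + 12\right) = -8 + 7^{2} \left(27 + 12\right) = -8 + 49 \cdot 39 = -8 + 1911 = 1903$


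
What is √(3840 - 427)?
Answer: √3413 ≈ 58.421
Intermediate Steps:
√(3840 - 427) = √3413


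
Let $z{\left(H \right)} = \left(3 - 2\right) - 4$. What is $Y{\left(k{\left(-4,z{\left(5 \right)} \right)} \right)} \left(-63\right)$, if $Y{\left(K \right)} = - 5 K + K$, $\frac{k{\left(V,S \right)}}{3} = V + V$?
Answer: $-6048$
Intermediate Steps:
$z{\left(H \right)} = -3$ ($z{\left(H \right)} = 1 - 4 = -3$)
$k{\left(V,S \right)} = 6 V$ ($k{\left(V,S \right)} = 3 \left(V + V\right) = 3 \cdot 2 V = 6 V$)
$Y{\left(K \right)} = - 4 K$
$Y{\left(k{\left(-4,z{\left(5 \right)} \right)} \right)} \left(-63\right) = - 4 \cdot 6 \left(-4\right) \left(-63\right) = \left(-4\right) \left(-24\right) \left(-63\right) = 96 \left(-63\right) = -6048$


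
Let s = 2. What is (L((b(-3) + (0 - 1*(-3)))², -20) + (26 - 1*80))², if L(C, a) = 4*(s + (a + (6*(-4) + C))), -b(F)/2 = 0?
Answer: 34596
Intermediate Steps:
b(F) = 0 (b(F) = -2*0 = 0)
L(C, a) = -88 + 4*C + 4*a (L(C, a) = 4*(2 + (a + (6*(-4) + C))) = 4*(2 + (a + (-24 + C))) = 4*(2 + (-24 + C + a)) = 4*(-22 + C + a) = -88 + 4*C + 4*a)
(L((b(-3) + (0 - 1*(-3)))², -20) + (26 - 1*80))² = ((-88 + 4*(0 + (0 - 1*(-3)))² + 4*(-20)) + (26 - 1*80))² = ((-88 + 4*(0 + (0 + 3))² - 80) + (26 - 80))² = ((-88 + 4*(0 + 3)² - 80) - 54)² = ((-88 + 4*3² - 80) - 54)² = ((-88 + 4*9 - 80) - 54)² = ((-88 + 36 - 80) - 54)² = (-132 - 54)² = (-186)² = 34596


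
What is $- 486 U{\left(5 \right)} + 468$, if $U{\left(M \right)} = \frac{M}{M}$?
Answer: $-18$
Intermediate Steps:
$U{\left(M \right)} = 1$
$- 486 U{\left(5 \right)} + 468 = \left(-486\right) 1 + 468 = -486 + 468 = -18$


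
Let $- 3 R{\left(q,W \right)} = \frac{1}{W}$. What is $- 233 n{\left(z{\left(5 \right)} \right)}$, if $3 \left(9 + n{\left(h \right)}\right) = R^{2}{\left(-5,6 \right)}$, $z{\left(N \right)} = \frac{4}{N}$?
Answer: $\frac{2038051}{972} \approx 2096.8$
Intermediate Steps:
$R{\left(q,W \right)} = - \frac{1}{3 W}$
$n{\left(h \right)} = - \frac{8747}{972}$ ($n{\left(h \right)} = -9 + \frac{\left(- \frac{1}{3 \cdot 6}\right)^{2}}{3} = -9 + \frac{\left(\left(- \frac{1}{3}\right) \frac{1}{6}\right)^{2}}{3} = -9 + \frac{\left(- \frac{1}{18}\right)^{2}}{3} = -9 + \frac{1}{3} \cdot \frac{1}{324} = -9 + \frac{1}{972} = - \frac{8747}{972}$)
$- 233 n{\left(z{\left(5 \right)} \right)} = \left(-233\right) \left(- \frac{8747}{972}\right) = \frac{2038051}{972}$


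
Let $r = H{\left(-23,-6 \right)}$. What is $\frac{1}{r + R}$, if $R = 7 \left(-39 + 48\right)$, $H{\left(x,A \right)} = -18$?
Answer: $\frac{1}{45} \approx 0.022222$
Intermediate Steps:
$R = 63$ ($R = 7 \cdot 9 = 63$)
$r = -18$
$\frac{1}{r + R} = \frac{1}{-18 + 63} = \frac{1}{45}$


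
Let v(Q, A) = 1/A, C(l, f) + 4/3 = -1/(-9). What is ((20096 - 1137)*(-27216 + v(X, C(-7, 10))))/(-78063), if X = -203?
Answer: 1892013405/286231 ≈ 6610.1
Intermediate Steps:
C(l, f) = -11/9 (C(l, f) = -4/3 - 1/(-9) = -4/3 - 1*(-1/9) = -4/3 + 1/9 = -11/9)
((20096 - 1137)*(-27216 + v(X, C(-7, 10))))/(-78063) = ((20096 - 1137)*(-27216 + 1/(-11/9)))/(-78063) = (18959*(-27216 - 9/11))*(-1/78063) = (18959*(-299385/11))*(-1/78063) = -5676040215/11*(-1/78063) = 1892013405/286231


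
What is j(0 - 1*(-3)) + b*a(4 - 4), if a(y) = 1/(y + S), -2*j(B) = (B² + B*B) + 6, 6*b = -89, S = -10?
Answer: -631/60 ≈ -10.517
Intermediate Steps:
b = -89/6 (b = (⅙)*(-89) = -89/6 ≈ -14.833)
j(B) = -3 - B² (j(B) = -((B² + B*B) + 6)/2 = -((B² + B²) + 6)/2 = -(2*B² + 6)/2 = -(6 + 2*B²)/2 = -3 - B²)
a(y) = 1/(-10 + y) (a(y) = 1/(y - 10) = 1/(-10 + y))
j(0 - 1*(-3)) + b*a(4 - 4) = (-3 - (0 - 1*(-3))²) - 89/(6*(-10 + (4 - 4))) = (-3 - (0 + 3)²) - 89/(6*(-10 + 0)) = (-3 - 1*3²) - 89/6/(-10) = (-3 - 1*9) - 89/6*(-⅒) = (-3 - 9) + 89/60 = -12 + 89/60 = -631/60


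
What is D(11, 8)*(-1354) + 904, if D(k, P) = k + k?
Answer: -28884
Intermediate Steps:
D(k, P) = 2*k
D(11, 8)*(-1354) + 904 = (2*11)*(-1354) + 904 = 22*(-1354) + 904 = -29788 + 904 = -28884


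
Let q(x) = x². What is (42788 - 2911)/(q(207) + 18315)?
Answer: 39877/61164 ≈ 0.65197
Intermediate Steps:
(42788 - 2911)/(q(207) + 18315) = (42788 - 2911)/(207² + 18315) = 39877/(42849 + 18315) = 39877/61164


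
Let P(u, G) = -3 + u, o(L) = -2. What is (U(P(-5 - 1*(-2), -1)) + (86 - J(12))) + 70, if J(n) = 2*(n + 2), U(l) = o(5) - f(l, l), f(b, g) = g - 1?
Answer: 133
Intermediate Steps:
f(b, g) = -1 + g
U(l) = -1 - l (U(l) = -2 - (-1 + l) = -2 + (1 - l) = -1 - l)
J(n) = 4 + 2*n (J(n) = 2*(2 + n) = 4 + 2*n)
(U(P(-5 - 1*(-2), -1)) + (86 - J(12))) + 70 = ((-1 - (-3 + (-5 - 1*(-2)))) + (86 - (4 + 2*12))) + 70 = ((-1 - (-3 + (-5 + 2))) + (86 - (4 + 24))) + 70 = ((-1 - (-3 - 3)) + (86 - 1*28)) + 70 = ((-1 - 1*(-6)) + (86 - 28)) + 70 = ((-1 + 6) + 58) + 70 = (5 + 58) + 70 = 63 + 70 = 133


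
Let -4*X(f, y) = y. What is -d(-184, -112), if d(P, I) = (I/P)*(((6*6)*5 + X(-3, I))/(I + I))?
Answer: 13/23 ≈ 0.56522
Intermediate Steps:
X(f, y) = -y/4
d(P, I) = (180 - I/4)/(2*P) (d(P, I) = (I/P)*(((6*6)*5 - I/4)/(I + I)) = (I/P)*((36*5 - I/4)/((2*I))) = (I/P)*((180 - I/4)*(1/(2*I))) = (I/P)*((180 - I/4)/(2*I)) = (180 - I/4)/(2*P))
-d(-184, -112) = -(720 - 1*(-112))/(8*(-184)) = -(-1)*(720 + 112)/(8*184) = -(-1)*832/(8*184) = -1*(-13/23) = 13/23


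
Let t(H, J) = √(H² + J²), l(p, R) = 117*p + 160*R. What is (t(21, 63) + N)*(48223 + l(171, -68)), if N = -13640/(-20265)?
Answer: 156450800/4053 + 1204350*√10 ≈ 3.8471e+6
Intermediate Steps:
N = 2728/4053 (N = -13640*(-1/20265) = 2728/4053 ≈ 0.67308)
(t(21, 63) + N)*(48223 + l(171, -68)) = (√(21² + 63²) + 2728/4053)*(48223 + (117*171 + 160*(-68))) = (√(441 + 3969) + 2728/4053)*(48223 + (20007 - 10880)) = (√4410 + 2728/4053)*(48223 + 9127) = (21*√10 + 2728/4053)*57350 = (2728/4053 + 21*√10)*57350 = 156450800/4053 + 1204350*√10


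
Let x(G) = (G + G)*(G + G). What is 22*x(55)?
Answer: 266200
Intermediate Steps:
x(G) = 4*G² (x(G) = (2*G)*(2*G) = 4*G²)
22*x(55) = 22*(4*55²) = 22*(4*3025) = 22*12100 = 266200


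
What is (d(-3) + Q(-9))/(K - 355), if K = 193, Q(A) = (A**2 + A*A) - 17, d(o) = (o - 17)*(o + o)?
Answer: -265/162 ≈ -1.6358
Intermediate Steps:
d(o) = 2*o*(-17 + o) (d(o) = (-17 + o)*(2*o) = 2*o*(-17 + o))
Q(A) = -17 + 2*A**2 (Q(A) = (A**2 + A**2) - 17 = 2*A**2 - 17 = -17 + 2*A**2)
(d(-3) + Q(-9))/(K - 355) = (2*(-3)*(-17 - 3) + (-17 + 2*(-9)**2))/(193 - 355) = (2*(-3)*(-20) + (-17 + 2*81))/(-162) = (120 + (-17 + 162))*(-1/162) = (120 + 145)*(-1/162) = 265*(-1/162) = -265/162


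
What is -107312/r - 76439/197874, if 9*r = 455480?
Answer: -28240590989/11265956190 ≈ -2.5067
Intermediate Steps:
r = 455480/9 (r = (⅑)*455480 = 455480/9 ≈ 50609.)
-107312/r - 76439/197874 = -107312/455480/9 - 76439/197874 = -107312*9/455480 - 76439*1/197874 = -120726/56935 - 76439/197874 = -28240590989/11265956190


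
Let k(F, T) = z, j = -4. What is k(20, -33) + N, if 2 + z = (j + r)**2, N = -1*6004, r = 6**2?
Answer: -4982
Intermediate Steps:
r = 36
N = -6004
z = 1022 (z = -2 + (-4 + 36)**2 = -2 + 32**2 = -2 + 1024 = 1022)
k(F, T) = 1022
k(20, -33) + N = 1022 - 6004 = -4982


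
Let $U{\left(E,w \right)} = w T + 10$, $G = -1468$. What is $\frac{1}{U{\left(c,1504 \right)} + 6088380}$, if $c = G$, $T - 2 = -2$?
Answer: $\frac{1}{6088390} \approx 1.6425 \cdot 10^{-7}$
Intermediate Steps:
$T = 0$ ($T = 2 - 2 = 0$)
$c = -1468$
$U{\left(E,w \right)} = 10$ ($U{\left(E,w \right)} = w 0 + 10 = 0 + 10 = 10$)
$\frac{1}{U{\left(c,1504 \right)} + 6088380} = \frac{1}{10 + 6088380} = \frac{1}{6088390}$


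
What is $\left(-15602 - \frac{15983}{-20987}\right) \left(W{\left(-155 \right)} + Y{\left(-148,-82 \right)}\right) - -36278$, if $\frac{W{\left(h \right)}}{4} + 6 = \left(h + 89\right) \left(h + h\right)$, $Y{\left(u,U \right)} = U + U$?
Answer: $- \frac{26733997025146}{20987} \approx -1.2738 \cdot 10^{9}$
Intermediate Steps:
$Y{\left(u,U \right)} = 2 U$
$W{\left(h \right)} = -24 + 8 h \left(89 + h\right)$ ($W{\left(h \right)} = -24 + 4 \left(h + 89\right) \left(h + h\right) = -24 + 4 \left(89 + h\right) 2 h = -24 + 4 \cdot 2 h \left(89 + h\right) = -24 + 8 h \left(89 + h\right)$)
$\left(-15602 - \frac{15983}{-20987}\right) \left(W{\left(-155 \right)} + Y{\left(-148,-82 \right)}\right) - -36278 = \left(-15602 - \frac{15983}{-20987}\right) \left(\left(-24 + 8 \left(-155\right)^{2} + 712 \left(-155\right)\right) + 2 \left(-82\right)\right) - -36278 = \left(-15602 - - \frac{15983}{20987}\right) \left(\left(-24 + 8 \cdot 24025 - 110360\right) - 164\right) + 36278 = \left(-15602 + \frac{15983}{20987}\right) \left(\left(-24 + 192200 - 110360\right) - 164\right) + 36278 = - \frac{327423191 \left(81816 - 164\right)}{20987} + 36278 = \left(- \frac{327423191}{20987}\right) 81652 + 36278 = - \frac{26734758391532}{20987} + 36278 = - \frac{26733997025146}{20987}$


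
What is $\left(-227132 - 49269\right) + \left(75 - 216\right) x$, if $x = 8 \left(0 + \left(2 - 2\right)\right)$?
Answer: $-276401$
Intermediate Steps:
$x = 0$ ($x = 8 \left(0 + 0\right) = 8 \cdot 0 = 0$)
$\left(-227132 - 49269\right) + \left(75 - 216\right) x = \left(-227132 - 49269\right) + \left(75 - 216\right) 0 = -276401 - 0 = -276401 + 0 = -276401$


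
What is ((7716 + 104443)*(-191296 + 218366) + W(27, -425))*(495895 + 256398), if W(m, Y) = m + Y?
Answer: 2284069676577476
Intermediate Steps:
W(m, Y) = Y + m
((7716 + 104443)*(-191296 + 218366) + W(27, -425))*(495895 + 256398) = ((7716 + 104443)*(-191296 + 218366) + (-425 + 27))*(495895 + 256398) = (112159*27070 - 398)*752293 = (3036144130 - 398)*752293 = 3036143732*752293 = 2284069676577476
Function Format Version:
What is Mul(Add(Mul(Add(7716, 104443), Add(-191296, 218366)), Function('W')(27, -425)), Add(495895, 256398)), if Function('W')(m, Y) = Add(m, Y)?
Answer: 2284069676577476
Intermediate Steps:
Function('W')(m, Y) = Add(Y, m)
Mul(Add(Mul(Add(7716, 104443), Add(-191296, 218366)), Function('W')(27, -425)), Add(495895, 256398)) = Mul(Add(Mul(Add(7716, 104443), Add(-191296, 218366)), Add(-425, 27)), Add(495895, 256398)) = Mul(Add(Mul(112159, 27070), -398), 752293) = Mul(Add(3036144130, -398), 752293) = Mul(3036143732, 752293) = 2284069676577476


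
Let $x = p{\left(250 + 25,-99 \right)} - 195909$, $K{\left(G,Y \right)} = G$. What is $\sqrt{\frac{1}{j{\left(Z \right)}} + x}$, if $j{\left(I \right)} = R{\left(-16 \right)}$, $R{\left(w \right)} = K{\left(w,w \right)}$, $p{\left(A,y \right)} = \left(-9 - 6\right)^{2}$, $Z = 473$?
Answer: $\frac{i \sqrt{3130945}}{4} \approx 442.36 i$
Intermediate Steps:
$p{\left(A,y \right)} = 225$ ($p{\left(A,y \right)} = \left(-15\right)^{2} = 225$)
$R{\left(w \right)} = w$
$j{\left(I \right)} = -16$
$x = -195684$ ($x = 225 - 195909 = -195684$)
$\sqrt{\frac{1}{j{\left(Z \right)}} + x} = \sqrt{\frac{1}{-16} - 195684} = \sqrt{- \frac{1}{16} - 195684} = \sqrt{- \frac{3130945}{16}} = \frac{i \sqrt{3130945}}{4}$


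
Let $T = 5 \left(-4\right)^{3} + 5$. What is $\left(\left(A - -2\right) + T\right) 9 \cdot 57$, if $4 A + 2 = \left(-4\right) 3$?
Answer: $- \frac{324729}{2} \approx -1.6236 \cdot 10^{5}$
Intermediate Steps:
$T = -315$ ($T = 5 \left(-64\right) + 5 = -320 + 5 = -315$)
$A = - \frac{7}{2}$ ($A = - \frac{1}{2} + \frac{\left(-4\right) 3}{4} = - \frac{1}{2} + \frac{1}{4} \left(-12\right) = - \frac{1}{2} - 3 = - \frac{7}{2} \approx -3.5$)
$\left(\left(A - -2\right) + T\right) 9 \cdot 57 = \left(\left(- \frac{7}{2} - -2\right) - 315\right) 9 \cdot 57 = \left(\left(- \frac{7}{2} + 2\right) - 315\right) 9 \cdot 57 = \left(- \frac{3}{2} - 315\right) 9 \cdot 57 = \left(- \frac{633}{2}\right) 9 \cdot 57 = \left(- \frac{5697}{2}\right) 57 = - \frac{324729}{2}$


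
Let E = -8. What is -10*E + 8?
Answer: 88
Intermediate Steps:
-10*E + 8 = -10*(-8) + 8 = 80 + 8 = 88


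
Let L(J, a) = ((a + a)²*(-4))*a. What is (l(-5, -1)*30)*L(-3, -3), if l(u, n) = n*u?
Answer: 64800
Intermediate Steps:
L(J, a) = -16*a³ (L(J, a) = ((2*a)²*(-4))*a = ((4*a²)*(-4))*a = (-16*a²)*a = -16*a³)
(l(-5, -1)*30)*L(-3, -3) = (-1*(-5)*30)*(-16*(-3)³) = (5*30)*(-16*(-27)) = 150*432 = 64800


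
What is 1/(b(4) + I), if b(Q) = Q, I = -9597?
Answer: -1/9593 ≈ -0.00010424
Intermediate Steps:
1/(b(4) + I) = 1/(4 - 9597) = 1/(-9593) = -1/9593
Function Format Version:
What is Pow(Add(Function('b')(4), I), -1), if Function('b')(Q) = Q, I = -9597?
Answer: Rational(-1, 9593) ≈ -0.00010424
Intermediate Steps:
Pow(Add(Function('b')(4), I), -1) = Pow(Add(4, -9597), -1) = Pow(-9593, -1) = Rational(-1, 9593)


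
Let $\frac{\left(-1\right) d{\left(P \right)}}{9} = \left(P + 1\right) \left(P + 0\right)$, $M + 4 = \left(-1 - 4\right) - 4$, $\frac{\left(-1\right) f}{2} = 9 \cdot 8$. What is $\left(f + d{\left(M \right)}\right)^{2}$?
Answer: $2396304$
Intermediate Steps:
$f = -144$ ($f = - 2 \cdot 9 \cdot 8 = \left(-2\right) 72 = -144$)
$M = -13$ ($M = -4 - 9 = -13$)
$d{\left(P \right)} = - 9 P \left(1 + P\right)$ ($d{\left(P \right)} = - 9 \left(P + 1\right) \left(P + 0\right) = - 9 \left(1 + P\right) P = - 9 P \left(1 + P\right)$)
$\left(f + d{\left(M \right)}\right)^{2} = \left(-144 - - 117 \left(1 - 13\right)\right)^{2} = \left(-144 - \left(-117\right) \left(-12\right)\right)^{2} = \left(-144 - 1404\right)^{2} = \left(-1548\right)^{2} = 2396304$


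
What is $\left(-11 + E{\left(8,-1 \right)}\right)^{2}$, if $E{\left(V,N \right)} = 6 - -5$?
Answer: $0$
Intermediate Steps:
$E{\left(V,N \right)} = 11$ ($E{\left(V,N \right)} = 6 + 5 = 11$)
$\left(-11 + E{\left(8,-1 \right)}\right)^{2} = \left(-11 + 11\right)^{2} = 0^{2} = 0$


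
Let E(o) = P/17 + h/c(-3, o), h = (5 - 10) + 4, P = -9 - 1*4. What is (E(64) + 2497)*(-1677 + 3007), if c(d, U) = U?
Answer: 1806064855/544 ≈ 3.3200e+6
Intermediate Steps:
P = -13 (P = -9 - 4 = -13)
h = -1 (h = -5 + 4 = -1)
E(o) = -13/17 - 1/o
(E(64) + 2497)*(-1677 + 3007) = ((-13/17 - 1/64) + 2497)*(-1677 + 3007) = ((-13/17 - 1*1/64) + 2497)*1330 = ((-13/17 - 1/64) + 2497)*1330 = (-849/1088 + 2497)*1330 = (2715887/1088)*1330 = 1806064855/544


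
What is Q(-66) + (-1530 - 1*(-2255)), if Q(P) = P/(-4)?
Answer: 1483/2 ≈ 741.50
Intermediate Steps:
Q(P) = -P/4 (Q(P) = P*(-1/4) = -P/4)
Q(-66) + (-1530 - 1*(-2255)) = -1/4*(-66) + (-1530 - 1*(-2255)) = 33/2 + (-1530 + 2255) = 33/2 + 725 = 1483/2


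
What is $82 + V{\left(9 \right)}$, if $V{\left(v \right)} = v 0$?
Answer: $82$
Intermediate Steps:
$V{\left(v \right)} = 0$
$82 + V{\left(9 \right)} = 82 + 0 = 82$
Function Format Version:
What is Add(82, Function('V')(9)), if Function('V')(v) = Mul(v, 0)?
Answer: 82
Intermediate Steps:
Function('V')(v) = 0
Add(82, Function('V')(9)) = Add(82, 0) = 82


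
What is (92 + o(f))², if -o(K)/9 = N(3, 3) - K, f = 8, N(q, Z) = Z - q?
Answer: 26896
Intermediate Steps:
o(K) = 9*K (o(K) = -9*((3 - 1*3) - K) = -9*((3 - 3) - K) = -9*(0 - K) = -(-9)*K = 9*K)
(92 + o(f))² = (92 + 9*8)² = (92 + 72)² = 164² = 26896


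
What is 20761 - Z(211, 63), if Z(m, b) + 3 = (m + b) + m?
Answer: 20279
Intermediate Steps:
Z(m, b) = -3 + b + 2*m (Z(m, b) = -3 + ((m + b) + m) = -3 + ((b + m) + m) = -3 + (b + 2*m) = -3 + b + 2*m)
20761 - Z(211, 63) = 20761 - (-3 + 63 + 2*211) = 20761 - (-3 + 63 + 422) = 20761 - 1*482 = 20761 - 482 = 20279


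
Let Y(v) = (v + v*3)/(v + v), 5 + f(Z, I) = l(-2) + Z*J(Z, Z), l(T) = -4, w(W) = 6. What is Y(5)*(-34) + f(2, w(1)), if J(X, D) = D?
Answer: -73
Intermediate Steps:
f(Z, I) = -9 + Z² (f(Z, I) = -5 + (-4 + Z*Z) = -5 + (-4 + Z²) = -9 + Z²)
Y(v) = 2 (Y(v) = (v + 3*v)/((2*v)) = (4*v)*(1/(2*v)) = 2)
Y(5)*(-34) + f(2, w(1)) = 2*(-34) + (-9 + 2²) = -68 + (-9 + 4) = -68 - 5 = -73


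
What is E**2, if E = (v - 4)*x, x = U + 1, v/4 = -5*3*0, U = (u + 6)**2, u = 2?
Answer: 67600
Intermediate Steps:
U = 64 (U = (2 + 6)**2 = 8**2 = 64)
v = 0 (v = 4*(-5*3*0) = 4*(-15*0) = 4*0 = 0)
x = 65 (x = 64 + 1 = 65)
E = -260 (E = (0 - 4)*65 = -4*65 = -260)
E**2 = (-260)**2 = 67600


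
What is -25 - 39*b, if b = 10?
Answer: -415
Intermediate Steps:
-25 - 39*b = -25 - 39*10 = -25 - 390 = -415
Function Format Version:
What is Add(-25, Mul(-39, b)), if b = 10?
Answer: -415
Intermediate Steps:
Add(-25, Mul(-39, b)) = Add(-25, Mul(-39, 10)) = Add(-25, -390) = -415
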